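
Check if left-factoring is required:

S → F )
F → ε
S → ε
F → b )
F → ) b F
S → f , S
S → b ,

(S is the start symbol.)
No, left-factoring is not needed

Left-factoring is needed when two productions for the same non-terminal
share a common prefix on the right-hand side.

Productions for S:
  S → F )
  S → ε
  S → f , S
  S → b ,
Productions for F:
  F → ε
  F → b )
  F → ) b F

No common prefixes found.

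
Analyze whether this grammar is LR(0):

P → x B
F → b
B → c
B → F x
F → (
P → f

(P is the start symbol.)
Yes, the grammar is LR(0)

Augment with P' → P and build the canonical LR(0) collection (I0 = CLOSURE({[P' → . P]}), then GOTO on every symbol after a dot until no new states appear). It has 10 states:
  I0: { [P → . f], [P → . x B], [P' → . P] }  — shift
  I1: { [P' → P .] }  — accept
  I2: { [P → f .] }  — reduce
  I3: { [B → . F x], [B → . c], [F → . (], [F → . b], [P → x . B] }  — shift
  I4: { [F → ( .] }  — reduce
  I5: { [P → x B .] }  — reduce
  I6: { [B → F . x] }  — shift
  I7: { [F → b .] }  — reduce
  I8: { [B → c .] }  — reduce
  I9: { [B → F x .] }  — reduce

Every state is either a pure shift/goto state or contains exactly one complete item and nothing to shift — no conflicts. The grammar is LR(0).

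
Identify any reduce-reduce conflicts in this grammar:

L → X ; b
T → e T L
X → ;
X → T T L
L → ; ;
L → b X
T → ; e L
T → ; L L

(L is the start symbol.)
Augment with L' → L and build the canonical LR(0) collection (I0 = CLOSURE({[L' → . L]}), then GOTO on every symbol after a dot until no new states appear). It has 23 states:
  I0: { [L → . ; ;], [L → . X ; b], [L → . b X], [L' → . L], [T → . ; L L], [T → . ; e L], [T → . e T L], [X → . ;], [X → . T T L] }  — shift
  I1: { [L → . ; ;], [L → . X ; b], [L → . b X], [L → ; . ;], [T → . ; L L], [T → . ; e L], [T → . e T L], [T → ; . L L], [T → ; . e L], [X → . ;], [X → . T T L], [X → ; .] }  — shift, reduce
  I2: { [L' → L .] }  — accept
  I3: { [T → . ; L L], [T → . ; e L], [T → . e T L], [X → T . T L] }  — shift
  I4: { [L → X . ; b] }  — shift
  I5: { [L → b . X], [T → . ; L L], [T → . ; e L], [T → . e T L], [X → . ;], [X → . T T L] }  — shift
  I6: { [T → . ; L L], [T → . ; e L], [T → . e T L], [T → e . T L] }  — shift
  I7: { [L → . ; ;], [L → . X ; b], [L → . b X], [T → . ; L L], [T → . ; e L], [T → . e T L], [T → ; . L L], [T → ; . e L], [X → . ;], [X → . T T L] }  — shift
  I8: { [L → . ; ;], [L → . X ; b], [L → . b X], [T → . ; L L], [T → . ; e L], [T → . e T L], [T → e T . L], [X → . ;], [X → . T T L] }  — shift
  I9: { [T → e T L .] }  — reduce
  I10: { [L → . ; ;], [L → . X ; b], [L → . b X], [T → . ; L L], [T → . ; e L], [T → . e T L], [T → ; L . L], [X → . ;], [X → . T T L] }  — shift
  I11: { [L → . ; ;], [L → . X ; b], [L → . b X], [T → . ; L L], [T → . ; e L], [T → . e T L], [T → ; e . L], [T → e . T L], [X → . ;], [X → . T T L] }  — shift
  I12: { [T → ; e L .] }  — reduce
  I13: { [L → . ; ;], [L → . X ; b], [L → . b X], [T → . ; L L], [T → . ; e L], [T → . e T L], [T → e T . L], [X → . ;], [X → . T T L], [X → T . T L] }  — shift
  I14: { [L → . ; ;], [L → . X ; b], [L → . b X], [T → . ; L L], [T → . ; e L], [T → . e T L], [X → . ;], [X → . T T L], [X → T . T L], [X → T T . L] }  — shift
  I15: { [X → T T L .] }  — reduce
  I16: { [T → ; L L .] }  — reduce
  I17: { [L → . ; ;], [L → . X ; b], [L → . b X], [T → . ; L L], [T → . ; e L], [T → . e T L], [T → ; . L L], [T → ; . e L], [X → . ;], [X → . T T L], [X → ; .] }  — shift, reduce
  I18: { [L → b X .] }  — reduce
  I19: { [L → X ; . b] }  — shift
  I20: { [L → X ; b .] }  — reduce
  I21: { [L → . ; ;], [L → . X ; b], [L → . b X], [T → . ; L L], [T → . ; e L], [T → . e T L], [X → . ;], [X → . T T L], [X → T T . L] }  — shift
  I22: { [L → . ; ;], [L → . X ; b], [L → . b X], [L → ; . ;], [L → ; ; .], [T → . ; L L], [T → . ; e L], [T → . e T L], [T → ; . L L], [T → ; . e L], [X → . ;], [X → . T T L], [X → ; .] }  — shift, 2 reduces

I22 contains complete items [L → ; ; .], [X → ; .] — reduce-reduce conflict.

Answer: Yes — I22: [L → ; ; .] vs [X → ; .]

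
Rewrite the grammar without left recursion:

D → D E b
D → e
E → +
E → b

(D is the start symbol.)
D → e D'
D' → E b D'
D' → ε
E → +
E → b

D is directly left-recursive. The standard transformation for
  A → A α₁ | ... | A α_m | β₁ | ... | β_n
is
  A  → β₁ A' | ... | β_n A'
  A' → α₁ A' | ... | α_m A' | ε

D → e becomes D → e D'
D → D E b becomes D' → E b D'
Add D' → ε

Productions for other non-terminals are unchanged:
  E → +
  E → b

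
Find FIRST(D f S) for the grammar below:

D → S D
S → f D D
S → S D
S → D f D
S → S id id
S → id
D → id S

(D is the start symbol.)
FIRST sets of the non-terminals involved (from the grammar, by fixed-point iteration):
  FIRST(D) = { 'f', 'id' }

To compute FIRST(D f S), process the symbols left to right:
Symbol D is a non-terminal. Add FIRST(D) \ {ε} = { 'f', 'id' }
D is not nullable (ε ∉ FIRST(D)), so stop here.
FIRST(D f S) = { 'f', 'id' }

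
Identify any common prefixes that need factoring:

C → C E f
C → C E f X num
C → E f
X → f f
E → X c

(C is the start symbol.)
Left-factoring is needed when two productions for the same non-terminal
share a common prefix on the right-hand side.

Productions for C:
  C → C E f
  C → C E f X num
  C → E f

Found common prefix 'C E f' in productions for C

Answer: Yes, C has productions with common prefix 'C E f'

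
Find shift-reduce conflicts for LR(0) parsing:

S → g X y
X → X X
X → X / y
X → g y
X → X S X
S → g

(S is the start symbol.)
Yes — I2: [S → g .] vs [X → . g y]; I8: [X → X X .] vs [S → . g]; I9: [S → g .] vs [X → . g y]; I11: [X → X S X .] vs [S → . g]

A shift-reduce conflict occurs when an LR(0) state has both:
  - a complete (reduce) item [A → α .] (dot at the end), and
  - a shift item [B → β . c γ] (dot before a terminal).

Augment with S' → S and build the canonical LR(0) collection (I0 = CLOSURE({[S' → . S]}), then GOTO on every symbol after a dot until no new states appear). It has 13 states:
  I0: { [S → . g X y], [S → . g], [S' → . S] }  — shift
  I1: { [S' → S .] }  — accept
  I2: { [S → g . X y], [S → g .], [X → . X / y], [X → . X S X], [X → . X X], [X → . g y] }  — shift, reduce
  I3: { [S → . g X y], [S → . g], [S → g X . y], [X → . X / y], [X → . X S X], [X → . X X], [X → . g y], [X → X . / y], [X → X . S X], [X → X . X] }  — shift
  I4: { [X → g . y] }  — shift
  I5: { [X → g y .] }  — reduce
  I6: { [X → X / . y] }  — shift
  I7: { [X → . X / y], [X → . X S X], [X → . X X], [X → . g y], [X → X S . X] }  — shift
  I8: { [S → . g X y], [S → . g], [X → . X / y], [X → . X S X], [X → . X X], [X → . g y], [X → X . / y], [X → X . S X], [X → X . X], [X → X X .] }  — shift, reduce
  I9: { [S → g . X y], [S → g .], [X → . X / y], [X → . X S X], [X → . X X], [X → . g y], [X → g . y] }  — shift, reduce
  I10: { [S → g X y .] }  — reduce
  I11: { [S → . g X y], [S → . g], [X → . X / y], [X → . X S X], [X → . X X], [X → . g y], [X → X . / y], [X → X . S X], [X → X . X], [X → X S X .] }  — shift, reduce
  I12: { [X → X / y .] }  — reduce

I2 contains reduce item [S → g .] and shift item [X → . g y] — shift-reduce conflict.
I8 contains reduce item [X → X X .] and shift items [S → . g], [S → . g X y], [X → X . / y], [X → . g y] — shift-reduce conflict.
I9 contains reduce item [S → g .] and shift items [X → . g y], [X → g . y] — shift-reduce conflict.
I11 contains reduce item [X → X S X .] and shift items [S → . g], [S → . g X y], [X → X . / y], [X → . g y] — shift-reduce conflict.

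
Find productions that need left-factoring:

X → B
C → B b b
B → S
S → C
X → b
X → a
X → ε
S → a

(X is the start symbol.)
Left-factoring is needed when two productions for the same non-terminal
share a common prefix on the right-hand side.

Productions for X:
  X → B
  X → b
  X → a
  X → ε
Productions for S:
  S → C
  S → a

No common prefixes found.

Answer: No, left-factoring is not needed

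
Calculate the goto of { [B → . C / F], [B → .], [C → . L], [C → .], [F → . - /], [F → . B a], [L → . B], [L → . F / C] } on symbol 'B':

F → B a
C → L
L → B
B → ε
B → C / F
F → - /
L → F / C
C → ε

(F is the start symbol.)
GOTO(I, 'B') = CLOSURE({ [A → αX.β] : [A → α.Xβ] ∈ I, X = 'B' })

Items with dot before 'B', with the dot advanced:
  [F → . B a] → [F → B . a]
  [L → . B] → [L → B .]
Closure adds nothing (no advanced item has the dot before a non-terminal).

GOTO = { [F → B . a], [L → B .] }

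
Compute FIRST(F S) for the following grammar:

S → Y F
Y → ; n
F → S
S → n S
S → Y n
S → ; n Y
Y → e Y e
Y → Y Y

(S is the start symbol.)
{ ';', 'e', 'n' }

FIRST sets of the non-terminals involved (from the grammar, by fixed-point iteration):
  FIRST(F) = { ';', 'e', 'n' }

To compute FIRST(F S), process the symbols left to right:
Symbol F is a non-terminal. Add FIRST(F) \ {ε} = { ';', 'e', 'n' }
F is not nullable (ε ∉ FIRST(F)), so stop here.
FIRST(F S) = { ';', 'e', 'n' }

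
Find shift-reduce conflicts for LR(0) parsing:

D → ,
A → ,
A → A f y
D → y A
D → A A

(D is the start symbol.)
Yes — I6: [D → y A .] vs [A → A . f y]; I9: [D → A A .] vs [A → A . f y]

Augment with D' → D and build the canonical LR(0) collection (I0 = CLOSURE({[D' → . D]}), then GOTO on every symbol after a dot until no new states appear). It has 10 states:
  I0: { [A → . ,], [A → . A f y], [D → . ,], [D → . A A], [D → . y A], [D' → . D] }  — shift
  I1: { [A → , .], [D → , .] }  — 2 reduces
  I2: { [A → . ,], [A → . A f y], [A → A . f y], [D → A . A] }  — shift
  I3: { [D' → D .] }  — accept
  I4: { [A → . ,], [A → . A f y], [D → y . A] }  — shift
  I5: { [A → , .] }  — reduce
  I6: { [A → A . f y], [D → y A .] }  — shift, reduce
  I7: { [A → A f . y] }  — shift
  I8: { [A → A f y .] }  — reduce
  I9: { [A → A . f y], [D → A A .] }  — shift, reduce

I6 contains reduce item [D → y A .] and shift item [A → A . f y] — shift-reduce conflict.
I9 contains reduce item [D → A A .] and shift item [A → A . f y] — shift-reduce conflict.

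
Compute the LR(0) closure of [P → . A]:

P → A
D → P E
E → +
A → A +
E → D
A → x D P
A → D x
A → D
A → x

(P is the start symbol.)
{ [A → . A +], [A → . D x], [A → . D], [A → . x D P], [A → . x], [D → . P E], [P → . A] }

To compute CLOSURE, for each item [A → α.Bβ] where B is a non-terminal, add [B → .γ] for all productions B → γ; repeat for the newly added items until nothing changes.

Start with: [P → . A]
  [P → . A] has the dot before A: add [A → . A +], [A → . x D P], [A → . D x], [A → . D], [A → . x]
  [A → . D x] has the dot before D: add [D → . P E]
  [D → . P E] has the dot before P: all P-items already present
No further items can be added.

CLOSURE = { [A → . A +], [A → . D x], [A → . D], [A → . x D P], [A → . x], [D → . P E], [P → . A] }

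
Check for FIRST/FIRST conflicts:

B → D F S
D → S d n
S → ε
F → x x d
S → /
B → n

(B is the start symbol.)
A FIRST/FIRST conflict occurs when two productions N → α and N → β for the same non-terminal have FIRST(α) ∩ FIRST(β) ≠ ∅ (with ε ∈ FIRST of a nullable right-hand side, so two nullable alternatives also conflict).

FIRST sets of the non-terminals at (or reachable through a nullable prefix from) the front of some alternative:
  FIRST(D) = { '/', 'd' }

Productions for B:
  B → D F S: FIRST = { '/', 'd' }
  B → n: FIRST = { 'n' }
Productions for S:
  S → ε: FIRST = { ε }
  S → /: FIRST = { '/' }
D, F have only one production, so no FIRST/FIRST conflict is possible there.

All alternatives of each non-terminal have pairwise disjoint FIRST sets.

Answer: No FIRST/FIRST conflicts.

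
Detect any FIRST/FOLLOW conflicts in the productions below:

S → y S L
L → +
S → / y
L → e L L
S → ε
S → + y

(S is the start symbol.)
A FIRST/FOLLOW conflict occurs when a non-terminal N has a nullable alternative N → β (β ⇒* ε) and another alternative N → α with FIRST(α) ∩ FOLLOW(N) ≠ ∅: on such a lookahead the parser cannot decide between expanding α and letting N vanish via β.

Nullable non-terminals: S.

S: nullable alternative(s) S → ε; FOLLOW(S) = { $, '+', 'e' }
  S → y S L: FIRST \ {ε} = { 'y' } — disjoint from FOLLOW(S)
  S → / y: FIRST \ {ε} = { '/' } — disjoint from FOLLOW(S)
  S → ε: FIRST \ {ε} = { } — this is the only nullable alternative, skip
  S → + y: FIRST \ {ε} = { '+' } — overlaps FOLLOW(S) on { '+' }: CONFLICT

L has no nullable alternative, so no FIRST/FOLLOW check is needed there.

So the grammar has 1 FIRST/FOLLOW conflict (marked CONFLICT above).

Answer: Yes. S → '+' y with FOLLOW(S) on { '+' }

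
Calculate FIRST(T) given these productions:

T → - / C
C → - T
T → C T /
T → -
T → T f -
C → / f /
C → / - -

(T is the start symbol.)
{ '-', '/' }

To compute FIRST(T), examine every production with T on the left-hand side, reading each right-hand side left to right until a non-nullable symbol is reached.

FIRST sets of the other non-terminals involved (by the same procedure, iterated to a fixed point):
  FIRST(C) = { '-', '/' }

From T → - / C:
  - '-' is a terminal: add '-' and stop
From T → C T /:
  - C is a non-terminal: add FIRST(C) \ {ε} = { '-', '/' }
    C is not nullable, so stop
From T → -:
  - '-' is a terminal: add '-' and stop
From T → T f -:
  - T is the symbol being defined: contributes nothing new
    T is not nullable, so stop

Collecting: FIRST(T) = { '-', '/' }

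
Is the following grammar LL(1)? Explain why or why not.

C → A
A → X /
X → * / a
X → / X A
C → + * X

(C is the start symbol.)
Relevant sets:
  FIRST(A) = { '*', '/' }

For C:
  PREDICT(C → A) = { '*', '/' }
  PREDICT(C → '+' '*' X) = { '+' }
For X:
  PREDICT(X → '*' '/' a) = { '*' }
  PREDICT(X → '/' X A) = { '/' }
A has a single production, so nothing to check there.

All predict sets are disjoint. The grammar IS LL(1).

Answer: Yes, the grammar is LL(1).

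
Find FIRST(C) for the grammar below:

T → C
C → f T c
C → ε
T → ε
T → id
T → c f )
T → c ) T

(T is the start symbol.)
From C → f T c:
  - f is a terminal: add 'f' and stop
From C → ε:
  - ε-production, so ε ∈ FIRST(C)

Collecting: FIRST(C) = { 'f', ε }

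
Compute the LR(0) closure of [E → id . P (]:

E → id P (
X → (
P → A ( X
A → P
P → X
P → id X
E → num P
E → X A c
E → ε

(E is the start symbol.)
{ [A → . P], [E → id . P (], [P → . A ( X], [P → . X], [P → . id X], [X → . (] }

Start with: [E → id . P (]
  [E → id . P (] has the dot before P: add [P → . A ( X], [P → . X], [P → . id X]
  [P → . A ( X] has the dot before A: add [A → . P]
  [P → . X] has the dot before X: add [X → . (]
No further items can be added.

CLOSURE = { [A → . P], [E → id . P (], [P → . A ( X], [P → . X], [P → . id X], [X → . (] }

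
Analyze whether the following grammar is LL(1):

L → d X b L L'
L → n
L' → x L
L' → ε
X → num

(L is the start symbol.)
No. Predict set conflict for L': { 'x' }

Relevant sets:
  FOLLOW(L') = { $, 'x' }

For L:
  PREDICT(L → d X b L L') = { 'd' }
  PREDICT(L → n) = { 'n' }
For L':
  PREDICT(L' → x L) = { 'x' }
  PREDICT(L' → ε) = { $, 'x' }
X has a single production, so nothing to check there.

Conflict found: Predict set conflict for L': { 'x' }
The grammar is NOT LL(1).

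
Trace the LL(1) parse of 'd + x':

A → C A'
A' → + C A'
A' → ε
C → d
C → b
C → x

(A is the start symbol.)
Stack is shown with the top on the left.

Stack     Input    Action
-------------------------
A $       d + x $  output A → C A'
C A' $    d + x $  output C → d
d A' $    d + x $  match 'd'
A' $      + x $    output A' → + C A'
+ C A' $  + x $    match '+'
C A' $    x $      output C → x
x A' $    x $      match 'x'
A' $      $        output A' → ε
$         $        accept

The string is accepted.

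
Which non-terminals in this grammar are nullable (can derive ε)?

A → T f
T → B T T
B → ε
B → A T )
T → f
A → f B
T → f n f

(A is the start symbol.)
ε-productions: B → ε
So B is immediately nullable.
No further non-terminal can be added: every production for the remaining non-terminals contains a terminal or a non-nullable non-terminal.
Nullable = { 'B' }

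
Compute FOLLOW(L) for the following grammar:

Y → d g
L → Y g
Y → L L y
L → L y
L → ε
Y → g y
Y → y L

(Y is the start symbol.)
{ $, 'd', 'g', 'y' }

To compute FOLLOW(L), find every occurrence of L on a right-hand side N → α L β: add FIRST(β) \ {ε}, and if β is empty or nullable also add FOLLOW(N). Iterate to a fixed point.

In Y → L L y: L is followed by L y, add FIRST(L y) \ {ε} = { 'd', 'g', 'y' }
In Y → L L y: L is followed by y, add FIRST(y) \ {ε} = { 'y' }
In L → L y: L is followed by y, add FIRST(y) \ {ε} = { 'y' }
In Y → y L: L is at the end, add FOLLOW(Y)

The FOLLOW sets referred to above (computed the same way, to a fixed point):
  FOLLOW(Y) = { $, 'g' }

Taking the union: FOLLOW(L) = { $, 'd', 'g', 'y' }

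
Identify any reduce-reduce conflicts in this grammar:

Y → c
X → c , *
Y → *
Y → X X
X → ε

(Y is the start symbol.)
No reduce-reduce conflicts

A reduce-reduce conflict occurs when an LR(0) state has two complete items [A → α .] and [B → β .] — both call for a reduction, and with no lookahead the parser cannot choose between them.

Augment with Y' → Y and build the canonical LR(0) collection (I0 = CLOSURE({[Y' → . Y]}), then GOTO on every symbol after a dot until no new states appear). It has 9 states:
  I0: { [X → . c , *], [X → .], [Y → . *], [Y → . X X], [Y → . c], [Y' → . Y] }  — shift, reduce
  I1: { [Y → * .] }  — reduce
  I2: { [X → . c , *], [X → .], [Y → X . X] }  — shift, reduce
  I3: { [Y' → Y .] }  — accept
  I4: { [X → c . , *], [Y → c .] }  — shift, reduce
  I5: { [X → c , . *] }  — shift
  I6: { [X → c , * .] }  — reduce
  I7: { [Y → X X .] }  — reduce
  I8: { [X → c . , *] }  — shift

No state contains more than one complete item.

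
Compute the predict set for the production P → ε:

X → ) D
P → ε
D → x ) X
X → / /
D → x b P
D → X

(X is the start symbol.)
{ $ }

PREDICT(P → ε) = (FIRST(RHS) \ {ε}) ∪ (FOLLOW(P) if ε ∈ FIRST(RHS), i.e. RHS ⇒* ε)
The right-hand side is ε (FIRST(ε) = { ε }), so the predict set is FOLLOW(P) = { $ }
PREDICT(P → ε) = { $ }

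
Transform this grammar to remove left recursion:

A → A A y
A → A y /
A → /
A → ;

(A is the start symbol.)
A is directly left-recursive. The standard transformation for
  A → A α₁ | ... | A α_m | β₁ | ... | β_n
is
  A  → β₁ A' | ... | β_n A'
  A' → α₁ A' | ... | α_m A' | ε

A → / becomes A → / A'
A → ; becomes A → ; A'
A → A A y becomes A' → A y A'
A → A y / becomes A' → y / A'
Add A' → ε

Resulting grammar:
A → / A'
A → ; A'
A' → A y A'
A' → y / A'
A' → ε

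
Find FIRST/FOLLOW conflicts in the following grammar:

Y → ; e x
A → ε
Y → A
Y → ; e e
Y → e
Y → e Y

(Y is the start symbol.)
A FIRST/FOLLOW conflict occurs when a non-terminal N has a nullable alternative N → β (β ⇒* ε) and another alternative N → α with FIRST(α) ∩ FOLLOW(N) ≠ ∅: on such a lookahead the parser cannot decide between expanding α and letting N vanish via β.

Nullable non-terminals: A, Y.
FIRST sets used below: FIRST(A) = { ε }
A has a nullable alternative but only one production, so nothing to check.

Y: nullable alternative(s) Y → A; FOLLOW(Y) = { $ }
  Y → ; e x: FIRST \ {ε} = { ';' } — disjoint from FOLLOW(Y)
  Y → A: FIRST \ {ε} = { } — this is the only nullable alternative, skip
  Y → ; e e: FIRST \ {ε} = { ';' } — disjoint from FOLLOW(Y)
  Y → e: FIRST \ {ε} = { 'e' } — disjoint from FOLLOW(Y)
  Y → e Y: FIRST \ {ε} = { 'e' } — disjoint from FOLLOW(Y)

No FIRST/FOLLOW conflicts found.

Answer: No FIRST/FOLLOW conflicts.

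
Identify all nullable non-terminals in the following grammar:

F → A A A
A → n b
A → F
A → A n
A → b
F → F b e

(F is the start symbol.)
A non-terminal is nullable if it can derive ε (the empty string): either it has an ε-production, or it has a production whose right-hand side consists entirely of nullable non-terminals.

There are no ε-productions, so no non-terminal can derive ε.
No non-terminals are nullable.

Answer: None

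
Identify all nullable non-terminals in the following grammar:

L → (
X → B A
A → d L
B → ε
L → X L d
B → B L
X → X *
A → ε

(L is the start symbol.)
{ 'A', 'B', 'X' }

ε-productions: B → ε, A → ε
So B, A are immediately nullable.
X → B A: every symbol on the right is nullable, so X is nullable too.
No further non-terminal can be added: every production for the remaining non-terminals contains a terminal or a non-nullable non-terminal.
Nullable = { 'A', 'B', 'X' }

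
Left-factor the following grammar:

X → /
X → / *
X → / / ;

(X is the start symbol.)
Left-factoring transforms A → αβ₁ | αβ₂ into A → αA' and A' → β₁ | β₂
(α is the longest common prefix among the alternatives). Repeat until
no nonterminal has two alternatives with a common prefix.

Round 1: X has alternatives sharing prefix '/'. Introduce X': X → / X'
  Add: X' → ε
  Add: X' → *
  Add: X' → / ;

No remaining common prefixes — done.

Resulting grammar:
X → / X'
X' → ε
X' → *
X' → / ;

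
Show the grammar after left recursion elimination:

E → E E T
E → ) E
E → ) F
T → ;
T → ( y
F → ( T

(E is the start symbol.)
E is directly left-recursive. The standard transformation for
  A → A α₁ | ... | A α_m | β₁ | ... | β_n
is
  A  → β₁ A' | ... | β_n A'
  A' → α₁ A' | ... | α_m A' | ε

E → ) E becomes E → ) E E'
E → ) F becomes E → ) F E'
E → E E T becomes E' → E T E'
Add E' → ε

Productions for other non-terminals are unchanged:
  T → ;
  T → ( y
  F → ( T

Resulting grammar:
E → ) E E'
E → ) F E'
E' → E T E'
E' → ε
T → ;
T → ( y
F → ( T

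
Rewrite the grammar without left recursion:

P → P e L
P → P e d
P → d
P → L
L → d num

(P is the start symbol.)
P is directly left-recursive. The standard transformation for
  A → A α₁ | ... | A α_m | β₁ | ... | β_n
is
  A  → β₁ A' | ... | β_n A'
  A' → α₁ A' | ... | α_m A' | ε

P → d becomes P → d P'
P → L becomes P → L P'
P → P e L becomes P' → e L P'
P → P e d becomes P' → e d P'
Add P' → ε

Productions for other non-terminals are unchanged:
  L → d num

Resulting grammar:
P → d P'
P → L P'
P' → e L P'
P' → e d P'
P' → ε
L → d num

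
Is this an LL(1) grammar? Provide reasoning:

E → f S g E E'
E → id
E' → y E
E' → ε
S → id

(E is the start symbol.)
Relevant sets:
  FOLLOW(E') = { $, 'y' }

For E:
  PREDICT(E → f S g E E') = { 'f' }
  PREDICT(E → id) = { 'id' }
For E':
  PREDICT(E' → y E) = { 'y' }
  PREDICT(E' → ε) = { $, 'y' }
S has a single production, so nothing to check there.

Conflict found: Predict set conflict for E': { 'y' }
The grammar is NOT LL(1).

Answer: No. Predict set conflict for E': { 'y' }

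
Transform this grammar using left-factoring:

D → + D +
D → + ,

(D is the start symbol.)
Left-factoring transforms A → αβ₁ | αβ₂ into A → αA' and A' → β₁ | β₂
(α is the longest common prefix among the alternatives). Repeat until
no nonterminal has two alternatives with a common prefix.

Round 1: D has alternatives sharing prefix '+'. Introduce D': D → + D'
  Add: D' → D +
  Add: D' → ,

No remaining common prefixes — done.

Resulting grammar:
D → + D'
D' → D +
D' → ,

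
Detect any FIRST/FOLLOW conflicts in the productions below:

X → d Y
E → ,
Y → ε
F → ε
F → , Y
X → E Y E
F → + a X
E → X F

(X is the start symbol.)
Yes. F → ',' Y with FOLLOW(F) on { ',' }; F → '+' a X with FOLLOW(F) on { '+' }

A FIRST/FOLLOW conflict occurs when a non-terminal N has a nullable alternative N → β (β ⇒* ε) and another alternative N → α with FIRST(α) ∩ FOLLOW(N) ≠ ∅: on such a lookahead the parser cannot decide between expanding α and letting N vanish via β.

Nullable non-terminals: F, Y.

F: nullable alternative(s) F → ε; FOLLOW(F) = { $, '+', ',', 'd' }
  F → ε: FIRST \ {ε} = { } — this is the only nullable alternative, skip
  F → , Y: FIRST \ {ε} = { ',' } — overlaps FOLLOW(F) on { ',' }: CONFLICT
  F → + a X: FIRST \ {ε} = { '+' } — overlaps FOLLOW(F) on { '+' }: CONFLICT
Y has a nullable alternative but only one production, so nothing to check.

E, X have no nullable alternative, so no FIRST/FOLLOW check is needed there.

So the grammar has 2 FIRST/FOLLOW conflicts (marked CONFLICT above).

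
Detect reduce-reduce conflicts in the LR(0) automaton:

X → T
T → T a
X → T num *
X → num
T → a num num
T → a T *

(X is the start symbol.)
No reduce-reduce conflicts

Augment with X' → X and build the canonical LR(0) collection (I0 = CLOSURE({[X' → . X]}), then GOTO on every symbol after a dot until no new states appear). It has 12 states:
  I0: { [T → . T a], [T → . a T *], [T → . a num num], [X → . T num *], [X → . T], [X → . num], [X' → . X] }  — shift
  I1: { [T → T . a], [X → T . num *], [X → T .] }  — shift, reduce
  I2: { [X' → X .] }  — accept
  I3: { [T → . T a], [T → . a T *], [T → . a num num], [T → a . T *], [T → a . num num] }  — shift
  I4: { [X → num .] }  — reduce
  I5: { [T → T . a], [T → a T . *] }  — shift
  I6: { [T → a num . num] }  — shift
  I7: { [T → a num num .] }  — reduce
  I8: { [T → a T * .] }  — reduce
  I9: { [T → T a .] }  — reduce
  I10: { [X → T num . *] }  — shift
  I11: { [X → T num * .] }  — reduce

No state contains more than one complete item.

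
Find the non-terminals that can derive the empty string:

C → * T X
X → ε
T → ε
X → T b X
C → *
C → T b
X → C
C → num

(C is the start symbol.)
ε-productions: X → ε, T → ε
So X, T are immediately nullable.
No further non-terminal can be added: every production for the remaining non-terminals contains a terminal or a non-nullable non-terminal.
Nullable = { 'T', 'X' }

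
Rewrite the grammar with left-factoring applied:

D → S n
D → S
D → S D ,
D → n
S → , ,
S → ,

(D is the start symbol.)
Left-factoring transforms A → αβ₁ | αβ₂ into A → αA' and A' → β₁ | β₂
(α is the longest common prefix among the alternatives). Repeat until
no nonterminal has two alternatives with a common prefix.

Round 1: D has alternatives sharing prefix 'S'. Introduce D': D → S D'
  Add: D' → n
  Add: D' → ε
  Add: D' → D ,

Round 2: S has alternatives sharing prefix ','. Introduce S': S → , S'
  Add: S' → ,
  Add: S' → ε

No remaining common prefixes — done.

Resulting grammar:
D → S D'
D' → n
D' → ε
D' → D ,
D → n
S → , S'
S' → ,
S' → ε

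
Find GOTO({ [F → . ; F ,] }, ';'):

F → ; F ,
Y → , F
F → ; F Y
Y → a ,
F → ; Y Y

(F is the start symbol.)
{ [F → . ; F ,], [F → . ; F Y], [F → . ; Y Y], [F → ; . F ,] }

GOTO(I, ';') = CLOSURE({ [A → αX.β] : [A → α.Xβ] ∈ I, X = ';' })

Items with dot before ';', with the dot advanced:
  [F → . ; F ,] → [F → ; . F ,]
Closure of the advanced items:
  [F → ; . F ,] has the dot before F: add [F → . ; F ,], [F → . ; F Y], [F → . ; Y Y]

GOTO = { [F → . ; F ,], [F → . ; F Y], [F → . ; Y Y], [F → ; . F ,] }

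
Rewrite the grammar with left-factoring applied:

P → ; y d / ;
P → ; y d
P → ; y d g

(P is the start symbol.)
P → ; y d P'
P' → / ;
P' → ε
P' → g

Left-factoring transforms A → αβ₁ | αβ₂ into A → αA' and A' → β₁ | β₂
(α is the longest common prefix among the alternatives). Repeat until
no nonterminal has two alternatives with a common prefix.

Round 1: P has alternatives sharing prefix '; y d'. Introduce P': P → ; y d P'
  Add: P' → / ;
  Add: P' → ε
  Add: P' → g

No remaining common prefixes — done.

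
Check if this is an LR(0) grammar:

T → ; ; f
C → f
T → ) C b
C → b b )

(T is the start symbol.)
Yes, the grammar is LR(0)

Augment with T' → T and build the canonical LR(0) collection (I0 = CLOSURE({[T' → . T]}), then GOTO on every symbol after a dot until no new states appear). It has 12 states:
  I0: { [T → . ) C b], [T → . ; ; f], [T' → . T] }  — shift
  I1: { [C → . b b )], [C → . f], [T → ) . C b] }  — shift
  I2: { [T → ; . ; f] }  — shift
  I3: { [T' → T .] }  — accept
  I4: { [T → ; ; . f] }  — shift
  I5: { [T → ; ; f .] }  — reduce
  I6: { [T → ) C . b] }  — shift
  I7: { [C → b . b )] }  — shift
  I8: { [C → f .] }  — reduce
  I9: { [C → b b . )] }  — shift
  I10: { [C → b b ) .] }  — reduce
  I11: { [T → ) C b .] }  — reduce

Every state is either a pure shift/goto state or contains exactly one complete item and nothing to shift — no conflicts. The grammar is LR(0).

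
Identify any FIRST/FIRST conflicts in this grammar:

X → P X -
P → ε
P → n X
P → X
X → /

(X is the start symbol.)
Yes. X → P X '-' / X → '/' on { '/' }; P → n X / P → X on { 'n' }

A FIRST/FIRST conflict occurs when two productions N → α and N → β for the same non-terminal have FIRST(α) ∩ FIRST(β) ≠ ∅ (with ε ∈ FIRST of a nullable right-hand side, so two nullable alternatives also conflict).

FIRST sets of the non-terminals at (or reachable through a nullable prefix from) the front of some alternative:
  FIRST(P) = { '/', 'n', ε }
  FIRST(X) = { '/', 'n' }

Productions for X:
  X → P X -: FIRST = { '/', 'n' }
  X → /: FIRST = { '/' }
Productions for P:
  P → ε: FIRST = { ε }
  P → n X: FIRST = { 'n' }
  P → X: FIRST = { '/', 'n' }

Conflict for X: X → P X - and X → /
  Overlap: { '/' }
Conflict for P: P → n X and P → X
  Overlap: { 'n' }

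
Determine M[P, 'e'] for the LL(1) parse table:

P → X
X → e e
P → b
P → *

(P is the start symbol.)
P → X

To find M[P, 'e'], we find productions for P where 'e' is in the predict set (PREDICT(N → α) = (FIRST(α) \ {ε}) ∪ (FOLLOW(N) if α ⇒* ε)).

Relevant sets:
  FIRST(X) = { 'e' }

P → X: PREDICT = { 'e' }
  'e' is in predict set, so this production goes in M[P, 'e']
P → b: PREDICT = { 'b' }
P → *: PREDICT = { '*' }

M[P, 'e'] = P → X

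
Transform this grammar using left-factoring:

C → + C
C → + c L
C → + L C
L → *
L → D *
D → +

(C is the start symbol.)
C → + C'
C' → C
C' → c L
C' → L C
L → *
L → D *
D → +

Left-factoring transforms A → αβ₁ | αβ₂ into A → αA' and A' → β₁ | β₂
(α is the longest common prefix among the alternatives). Repeat until
no nonterminal has two alternatives with a common prefix.

Round 1: C has alternatives sharing prefix '+'. Introduce C': C → + C'
  Add: C' → C
  Add: C' → c L
  Add: C' → L C

No remaining common prefixes — done.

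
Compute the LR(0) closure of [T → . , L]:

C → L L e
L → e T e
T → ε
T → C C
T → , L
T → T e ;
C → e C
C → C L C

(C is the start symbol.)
Start with: [T → . , L]
The dot precedes the terminal ',', so nothing is added.

CLOSURE = { [T → . , L] }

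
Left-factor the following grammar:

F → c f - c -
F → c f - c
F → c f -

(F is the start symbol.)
F → c f - F'
F' → c F''
F'' → -
F'' → ε
F' → ε

Left-factoring transforms A → αβ₁ | αβ₂ into A → αA' and A' → β₁ | β₂
(α is the longest common prefix among the alternatives). Repeat until
no nonterminal has two alternatives with a common prefix.

Round 1: F has alternatives sharing prefix 'c f -'. Introduce F': F → c f - F'
  Add: F' → c -
  Add: F' → c
  Add: F' → ε

Round 2: F' has alternatives sharing prefix 'c'. Introduce F'': F' → c F''
  Add: F'' → -
  Add: F'' → ε

No remaining common prefixes — done.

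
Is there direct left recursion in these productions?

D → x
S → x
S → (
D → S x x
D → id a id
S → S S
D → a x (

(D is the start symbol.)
Yes, S is left-recursive

D → x: starts with x
S → x: starts with x
S → (: starts with '('
D → S x x: starts with S
D → id a id: starts with id
S → S S: LEFT RECURSIVE (starts with S)
D → a x (: starts with a

The grammar has direct left recursion on: S.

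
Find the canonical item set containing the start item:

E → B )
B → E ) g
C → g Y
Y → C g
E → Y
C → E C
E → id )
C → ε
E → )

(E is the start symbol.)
{ [B → . E ) g], [C → . E C], [C → . g Y], [C → .], [E → . )], [E → . B )], [E → . Y], [E → . id )], [E' → . E], [Y → . C g] }

First, augment the grammar with E' → E
I₀ = CLOSURE({ [E' → . E] }):
  [E' → . E] has the dot before E: add [E → . B )], [E → . Y], [E → . id )], [E → . )]
  [E → . B )] has the dot before B: add [B → . E ) g]
  [E → . Y] has the dot before Y: add [Y → . C g]
  [Y → . C g] has the dot before C: add [C → . g Y], [C → . E C], [C → .]
No further items can be added.

I₀ = { [B → . E ) g], [C → . E C], [C → . g Y], [C → .], [E → . )], [E → . B )], [E → . Y], [E → . id )], [E' → . E], [Y → . C g] }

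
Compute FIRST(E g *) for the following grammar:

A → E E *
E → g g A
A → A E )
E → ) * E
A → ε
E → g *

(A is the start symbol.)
FIRST sets of the non-terminals involved (from the grammar, by fixed-point iteration):
  FIRST(E) = { ')', 'g' }

To compute FIRST(E g *), process the symbols left to right:
Symbol E is a non-terminal. Add FIRST(E) \ {ε} = { ')', 'g' }
E is not nullable (ε ∉ FIRST(E)), so stop here.
FIRST(E g *) = { ')', 'g' }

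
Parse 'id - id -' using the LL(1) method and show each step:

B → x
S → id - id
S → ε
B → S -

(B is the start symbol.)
LL(1) parsing maintains a stack (initially the start symbol over $) and the input. At each step: if the stack top is a terminal, match it against the current input token; if it is a non-terminal N, replace it with the RHS of M[N, lookahead] (the unique production whose predict set contains the lookahead).

Stack is shown with the top on the left.

Stack        Input        Action
--------------------------------
B $          id - id - $  output B → S -
S - $        id - id - $  output S → id - id
id - id - $  id - id - $  match 'id'
- id - $     - id - $     match '-'
id - $       id - $       match 'id'
- $          - $          match '-'
$            $            accept

The string is accepted.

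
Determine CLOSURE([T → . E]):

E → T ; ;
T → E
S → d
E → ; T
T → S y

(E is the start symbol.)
Start with: [T → . E]
  [T → . E] has the dot before E: add [E → . T ; ;], [E → . ; T]
  [E → . T ; ;] has the dot before T: add [T → . S y]
  [T → . S y] has the dot before S: add [S → . d]
No further items can be added.

CLOSURE = { [E → . ; T], [E → . T ; ;], [S → . d], [T → . E], [T → . S y] }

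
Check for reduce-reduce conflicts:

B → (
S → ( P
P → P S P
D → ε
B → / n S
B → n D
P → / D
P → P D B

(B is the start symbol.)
Augment with B' → B and build the canonical LR(0) collection (I0 = CLOSURE({[B' → . B]}), then GOTO on every symbol after a dot until no new states appear). It has 16 states:
  I0: { [B → . (], [B → . / n S], [B → . n D], [B' → . B] }  — shift
  I1: { [B → ( .] }  — reduce
  I2: { [B → / . n S] }  — shift
  I3: { [B' → B .] }  — accept
  I4: { [B → n . D], [D → .] }  — reduce
  I5: { [B → n D .] }  — reduce
  I6: { [B → / n . S], [S → . ( P] }  — shift
  I7: { [P → . / D], [P → . P D B], [P → . P S P], [S → ( . P] }  — shift
  I8: { [B → / n S .] }  — reduce
  I9: { [D → .], [P → / . D] }  — reduce
  I10: { [D → .], [P → P . D B], [P → P . S P], [S → ( P .], [S → . ( P] }  — shift, 2 reduces
  I11: { [B → . (], [B → . / n S], [B → . n D], [P → P D . B] }  — shift
  I12: { [P → . / D], [P → . P D B], [P → . P S P], [P → P S . P] }  — shift
  I13: { [D → .], [P → P . D B], [P → P . S P], [P → P S P .], [S → . ( P] }  — shift, 2 reduces
  I14: { [P → P D B .] }  — reduce
  I15: { [P → / D .] }  — reduce

I10 contains complete items [D → .], [S → ( P .] — reduce-reduce conflict.
I13 contains complete items [D → .], [P → P S P .] — reduce-reduce conflict.

Answer: Yes — I10: [D → .] vs [S → ( P .]; I13: [D → .] vs [P → P S P .]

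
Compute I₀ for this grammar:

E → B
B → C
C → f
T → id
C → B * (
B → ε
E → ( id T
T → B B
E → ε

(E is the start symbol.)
{ [B → . C], [B → .], [C → . B * (], [C → . f], [E → . ( id T], [E → . B], [E → .], [E' → . E] }

First, augment the grammar with E' → E
I₀ = CLOSURE({ [E' → . E] }):
  [E' → . E] has the dot before E: add [E → . B], [E → . ( id T], [E → .]
  [E → . B] has the dot before B: add [B → . C], [B → .]
  [B → . C] has the dot before C: add [C → . f], [C → . B * (]
No further items can be added.

I₀ = { [B → . C], [B → .], [C → . B * (], [C → . f], [E → . ( id T], [E → . B], [E → .], [E' → . E] }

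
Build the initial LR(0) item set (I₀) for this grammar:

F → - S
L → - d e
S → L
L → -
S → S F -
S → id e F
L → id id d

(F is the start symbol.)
{ [F → . - S], [F' → . F] }

First, augment the grammar with F' → F
I₀ = CLOSURE({ [F' → . F] }):
  [F' → . F] has the dot before F: add [F → . - S]
No further items can be added.

I₀ = { [F → . - S], [F' → . F] }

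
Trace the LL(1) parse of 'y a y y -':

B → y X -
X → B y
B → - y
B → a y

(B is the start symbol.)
Stack is shown with the top on the left.

Stack      Input        Action
------------------------------
B $        y a y y - $  output B → y X -
y X - $    y a y y - $  match 'y'
X - $      a y y - $    output X → B y
B y - $    a y y - $    output B → a y
a y y - $  a y y - $    match 'a'
y y - $    y y - $      match 'y'
y - $      y - $        match 'y'
- $        - $          match '-'
$          $            accept

The string is accepted.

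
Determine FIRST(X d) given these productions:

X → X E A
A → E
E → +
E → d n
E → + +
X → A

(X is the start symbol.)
{ '+', 'd' }

FIRST sets of the non-terminals involved (from the grammar, by fixed-point iteration):
  FIRST(X) = { '+', 'd' }

To compute FIRST(X d), process the symbols left to right:
Symbol X is a non-terminal. Add FIRST(X) \ {ε} = { '+', 'd' }
X is not nullable (ε ∉ FIRST(X)), so stop here.
FIRST(X d) = { '+', 'd' }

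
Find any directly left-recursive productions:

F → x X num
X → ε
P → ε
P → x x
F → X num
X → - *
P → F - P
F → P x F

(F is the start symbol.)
No direct left recursion

Direct left recursion occurs when N → N α for some non-terminal N (the right-hand side begins with the left-hand side itself).

F → x X num: starts with x
X → ε: starts with ε
P → ε: starts with ε
P → x x: starts with x
F → X num: starts with X
X → - *: starts with '-'
P → F - P: starts with F
F → P x F: starts with P

No direct left recursion found.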